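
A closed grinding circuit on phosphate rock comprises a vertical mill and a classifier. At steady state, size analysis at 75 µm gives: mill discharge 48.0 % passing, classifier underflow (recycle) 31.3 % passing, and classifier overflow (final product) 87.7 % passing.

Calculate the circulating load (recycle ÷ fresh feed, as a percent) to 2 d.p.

CL = 237.72 %

Two-product formula at 75 µm:
d + r·d = r·u + o → r(d−u) = o−d
r = (87.7 − 48.0)/(48.0 − 31.3) = 39.7/16.7 = 2.3772
CL = 100·r = 237.72 %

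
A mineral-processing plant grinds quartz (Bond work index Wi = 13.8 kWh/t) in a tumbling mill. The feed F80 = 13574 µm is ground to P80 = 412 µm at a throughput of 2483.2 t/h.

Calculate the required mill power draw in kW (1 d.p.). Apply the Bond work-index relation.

P = 13941.4 kW

W = 10 Wi / √P80 − 10 Wi / √F80
W = 10·13.8·(1/√412 − 1/√13574) = 10·13.8·(0.040683) = 5.6143 kWh/t
P = W·T = 5.6143·2483.2 = 13941.4 kW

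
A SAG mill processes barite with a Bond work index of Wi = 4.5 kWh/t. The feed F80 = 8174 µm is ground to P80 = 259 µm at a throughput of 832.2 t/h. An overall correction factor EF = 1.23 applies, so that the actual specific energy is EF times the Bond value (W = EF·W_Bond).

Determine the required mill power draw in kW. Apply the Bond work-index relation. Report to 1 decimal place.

Bond:  W = 10 Wi (1/√P − 1/√F)
W = 10·4.5·(1/√259 − 1/√8174) = 10·4.5·(0.051076) = 2.2984 kWh/t
W_actual = 1.23 × 2.2984 = 2.8271 kWh/t
Power = W × throughput = 2.8271 kWh/t × 832.2 t/h = 2352.7 kW

P = 2352.7 kW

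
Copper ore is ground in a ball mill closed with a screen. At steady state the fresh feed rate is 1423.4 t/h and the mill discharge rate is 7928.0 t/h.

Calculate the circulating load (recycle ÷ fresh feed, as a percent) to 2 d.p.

CL = 456.98 %

Mill node: discharge = fresh + recycle.
R = M − F = 7928.0 − 1423.4 = 6504.6 t/h
CL = 100·R/F = 100·6504.6/1423.4 = 456.98 %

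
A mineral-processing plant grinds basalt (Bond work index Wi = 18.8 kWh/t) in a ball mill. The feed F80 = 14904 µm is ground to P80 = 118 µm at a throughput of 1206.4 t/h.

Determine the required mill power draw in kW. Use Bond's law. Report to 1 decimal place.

W = 10 Wi / √P80 − 10 Wi / √F80
W = 10·18.8·(1/√118 − 1/√14904) = 10·18.8·(0.083866) = 15.7669 kWh/t
Mill draw = 15.7669 × 1206.4 = 19021.1 kW

P = 19021.1 kW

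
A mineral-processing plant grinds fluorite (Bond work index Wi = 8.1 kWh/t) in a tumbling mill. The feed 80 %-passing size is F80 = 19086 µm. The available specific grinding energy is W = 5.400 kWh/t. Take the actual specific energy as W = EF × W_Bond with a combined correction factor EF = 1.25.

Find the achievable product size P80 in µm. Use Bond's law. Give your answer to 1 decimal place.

P80 = 272.6 µm

Bond: W = 10·Wi·(1/√P80 − 1/√F80)
W_Bond = W / EF = 5.400 / 1.25 = 4.3200 kWh/t
P80^(−½) = W_Bond/(10 Wi) + F80^(−½)
  = 4.3200/(10·8.1) + 1/√19086 = 0.053333 + 0.007238 = 0.060572
P80 = (1/0.060572)² = 16.5094² = 272.56 µm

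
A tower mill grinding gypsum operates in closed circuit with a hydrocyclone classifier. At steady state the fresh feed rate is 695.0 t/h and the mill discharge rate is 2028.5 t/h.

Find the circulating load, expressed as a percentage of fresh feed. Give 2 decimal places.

Mill node: discharge = fresh + recycle.
R = M − F = 2028.5 − 695.0 = 1333.5 t/h
CL = 100·R/F = 100·1333.5/695.0 = 191.87 %

CL = 191.87 %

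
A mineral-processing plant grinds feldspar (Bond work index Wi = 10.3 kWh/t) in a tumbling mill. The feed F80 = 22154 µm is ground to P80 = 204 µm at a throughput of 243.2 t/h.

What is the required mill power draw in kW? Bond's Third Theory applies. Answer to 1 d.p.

P = 1585.5 kW

W = 10·Wi·[P80^(−½) − F80^(−½)]
W = 10·10.3·(1/√204 − 1/√22154) = 10·10.3·(0.063295) = 6.5194 kWh/t
P_mill = W·ṁ = 6.5194·243.2 = 1585.5 kW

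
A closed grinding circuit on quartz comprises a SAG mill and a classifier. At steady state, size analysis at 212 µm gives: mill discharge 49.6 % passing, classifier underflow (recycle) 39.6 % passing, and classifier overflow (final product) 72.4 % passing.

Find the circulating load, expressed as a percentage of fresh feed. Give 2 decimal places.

CL = 228.00 %

Classifier node, passing 212 µm:
(1+r)d = ru + o → r = (o−d)/(d−u)
r = (72.4 − 49.6)/(49.6 − 39.6) = 22.8/10.0 = 2.2800
CL = 100·r = 228.00 %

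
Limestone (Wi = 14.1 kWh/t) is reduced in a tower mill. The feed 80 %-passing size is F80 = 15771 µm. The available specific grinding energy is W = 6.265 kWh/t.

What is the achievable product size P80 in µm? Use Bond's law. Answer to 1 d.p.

P80 = 364.3 µm

Bond: W = 10·Wi·(1/√P80 − 1/√F80)
⇒ 1/√P80 = W/(10·Wi) + 1/√F80
  = 6.2650/(10·14.1) + 1/√15771 = 0.044433 + 0.007963 = 0.052396
P80 = (1/0.052396)² = 19.0856² = 364.26 µm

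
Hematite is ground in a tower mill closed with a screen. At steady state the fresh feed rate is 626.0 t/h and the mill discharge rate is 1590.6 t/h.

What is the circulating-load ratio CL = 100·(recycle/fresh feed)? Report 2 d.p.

Mill node: discharge = fresh + recycle.
R = M − F = 1590.6 − 626.0 = 964.6 t/h
CL = 100·R/F = 100·964.6/626.0 = 154.09 %

CL = 154.09 %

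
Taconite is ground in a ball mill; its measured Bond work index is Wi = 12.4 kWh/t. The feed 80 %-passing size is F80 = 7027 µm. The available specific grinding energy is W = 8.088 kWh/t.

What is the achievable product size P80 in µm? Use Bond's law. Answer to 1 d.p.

Bond: W = 10·Wi·(1/√P80 − 1/√F80)
⇒ 1/√P80 = W/(10 Wi) + 1/√F80
  = 8.0880/(10·12.4) + 1/√7027 = 0.065226 + 0.011929 = 0.077155
P80 = (1/0.077155)² = 12.9609² = 167.99 µm

P80 = 168.0 µm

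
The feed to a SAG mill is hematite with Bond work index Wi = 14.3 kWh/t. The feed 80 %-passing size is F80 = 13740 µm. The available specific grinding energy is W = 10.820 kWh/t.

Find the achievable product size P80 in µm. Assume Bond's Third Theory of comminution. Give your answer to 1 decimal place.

P80 = 141.1 µm

W = 10·Wi·[P80^(−½) − F80^(−½)]
P80^-0.5 = F80^-0.5 + W/(10 Wi)
  = 10.8200/(10·14.3) + 1/√13740 = 0.075664 + 0.008531 = 0.084195
P80 = (1/0.084195)² = 11.8771² = 141.07 µm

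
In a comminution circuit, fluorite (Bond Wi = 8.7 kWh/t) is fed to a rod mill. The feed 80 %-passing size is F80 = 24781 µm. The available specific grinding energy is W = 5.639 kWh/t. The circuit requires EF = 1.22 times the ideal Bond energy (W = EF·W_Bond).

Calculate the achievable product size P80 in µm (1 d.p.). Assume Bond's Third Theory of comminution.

W = 10·Wi·(P80^(-½) − F80^(-½))
W_Bond = W / EF = 5.639 / 1.22 = 4.6221 kWh/t
1/√P80 = 1/√F80 + W_Bond/(10·Wi)
  = 4.6221/(10·8.7) + 1/√24781 = 0.053128 + 0.006352 = 0.059480
P80 = (1/0.059480)² = 16.8123² = 282.65 µm

P80 = 282.7 µm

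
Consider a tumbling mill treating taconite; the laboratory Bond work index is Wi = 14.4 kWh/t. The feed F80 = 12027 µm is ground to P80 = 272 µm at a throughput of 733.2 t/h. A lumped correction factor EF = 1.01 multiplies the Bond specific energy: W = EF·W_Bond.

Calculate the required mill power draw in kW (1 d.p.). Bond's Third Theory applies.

P = 5493.4 kW

Bond: W = 10·Wi·(1/√P80 − 1/√F80)
W = 10·14.4·(1/√272 − 1/√12027) = 10·14.4·(0.051515) = 7.4182 kWh/t
W_actual = 1.01 × 7.4182 = 7.4924 kWh/t
Power = W × throughput = 7.4924 kWh/t × 733.2 t/h = 5493.4 kW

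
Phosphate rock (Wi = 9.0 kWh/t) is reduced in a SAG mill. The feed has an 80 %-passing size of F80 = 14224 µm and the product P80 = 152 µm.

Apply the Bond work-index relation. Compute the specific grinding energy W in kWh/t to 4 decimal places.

W = 6.5453 kWh/t

W = 10 Wi (P80^-0.5 − F80^-0.5)
1/√152 = 0.081111;  1/√14224 = 0.008385
W = 10·9.0·(0.081111 − 0.008385) = 6.5453 kWh/t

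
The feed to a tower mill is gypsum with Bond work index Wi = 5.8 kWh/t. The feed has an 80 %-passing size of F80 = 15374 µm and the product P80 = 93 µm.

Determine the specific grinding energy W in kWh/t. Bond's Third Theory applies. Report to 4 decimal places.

W = 10 Wi (1/√P80 − 1/√F80)  [Bond]
1/√93 = 0.103695;  1/√15374 = 0.008065
W = 10·5.8·(0.103695 − 0.008065) = 5.5465 kWh/t

W = 5.5465 kWh/t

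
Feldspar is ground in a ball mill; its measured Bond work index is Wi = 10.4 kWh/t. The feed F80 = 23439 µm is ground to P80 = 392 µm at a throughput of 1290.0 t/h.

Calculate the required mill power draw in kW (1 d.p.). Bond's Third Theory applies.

P = 5899.8 kW

Bond: W = 10·Wi·(1/√P80 − 1/√F80)
W = 10·10.4·(1/√392 − 1/√23439) = 10·10.4·(0.043976) = 4.5735 kWh/t
P = W·T = 4.5735·1290.0 = 5899.8 kW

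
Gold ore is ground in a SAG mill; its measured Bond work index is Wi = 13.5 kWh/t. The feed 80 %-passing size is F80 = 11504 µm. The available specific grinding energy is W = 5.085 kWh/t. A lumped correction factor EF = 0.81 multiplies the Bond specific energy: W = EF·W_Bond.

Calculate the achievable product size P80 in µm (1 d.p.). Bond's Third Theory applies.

Bond:  W = 10 Wi (1/√P − 1/√F)
W_Bond = W / EF = 5.085 / 0.81 = 6.2778 kWh/t
⇒ 1/√P80 = W_Bond/(10·Wi) + 1/√F80
  = 6.2778/(10·13.5) + 1/√11504 = 0.046502 + 0.009323 = 0.055825
P80 = (1/0.055825)² = 17.9130² = 320.87 µm

P80 = 320.9 µm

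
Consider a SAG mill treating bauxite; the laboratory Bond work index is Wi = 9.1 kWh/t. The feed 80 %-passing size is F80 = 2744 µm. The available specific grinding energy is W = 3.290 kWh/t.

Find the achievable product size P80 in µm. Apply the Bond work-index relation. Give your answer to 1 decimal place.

W = 10·Wi·(P80^(-½) − F80^(-½))
P80^-0.5 = F80^-0.5 + W/(10 Wi)
  = 3.2900/(10·9.1) + 1/√2744 = 0.036154 + 0.019090 = 0.055244
P80 = (1/0.055244)² = 18.1015² = 327.67 µm

P80 = 327.7 µm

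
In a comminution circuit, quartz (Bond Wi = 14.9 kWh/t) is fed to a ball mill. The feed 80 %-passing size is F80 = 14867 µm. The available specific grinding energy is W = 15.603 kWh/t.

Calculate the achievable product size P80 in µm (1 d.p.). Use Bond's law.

Bond:  W = 10 Wi (1/√P − 1/√F)
1/√P80 = 1/√F80 + W/(10·Wi)
  = 15.6030/(10·14.9) + 1/√14867 = 0.104718 + 0.008201 = 0.112920
P80 = (1/0.112920)² = 8.8559² = 78.43 µm

P80 = 78.4 µm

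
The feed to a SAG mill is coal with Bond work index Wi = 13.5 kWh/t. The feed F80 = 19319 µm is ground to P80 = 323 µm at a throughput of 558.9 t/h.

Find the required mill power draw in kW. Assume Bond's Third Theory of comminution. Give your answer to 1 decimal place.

P = 3655.4 kW

W = 10·Wi·(P80^(-½) − F80^(-½))
W = 10·13.5·(1/√323 − 1/√19319) = 10·13.5·(0.048447) = 6.5403 kWh/t
P_mill = W·ṁ = 6.5403·558.9 = 3655.4 kW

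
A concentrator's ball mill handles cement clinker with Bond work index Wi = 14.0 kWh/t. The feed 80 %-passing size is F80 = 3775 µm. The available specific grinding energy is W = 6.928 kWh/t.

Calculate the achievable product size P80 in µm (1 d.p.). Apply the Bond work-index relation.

P80 = 231.2 µm

W = 10 Wi (1/√P80 − 1/√F80)  [Bond]
P80^-0.5 = F80^-0.5 + W/(10 Wi)
  = 6.9280/(10·14.0) + 1/√3775 = 0.049486 + 0.016276 = 0.065761
P80 = (1/0.065761)² = 15.2065² = 231.24 µm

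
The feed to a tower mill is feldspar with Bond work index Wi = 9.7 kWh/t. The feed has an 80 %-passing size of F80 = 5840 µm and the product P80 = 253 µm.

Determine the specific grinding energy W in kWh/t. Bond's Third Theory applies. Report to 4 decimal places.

W = 4.8290 kWh/t

Bond: W = 10·Wi·(1/√P80 − 1/√F80)
1/√253 = 0.062869;  1/√5840 = 0.013086
W = 10·9.7·(0.062869 − 0.013086) = 4.8290 kWh/t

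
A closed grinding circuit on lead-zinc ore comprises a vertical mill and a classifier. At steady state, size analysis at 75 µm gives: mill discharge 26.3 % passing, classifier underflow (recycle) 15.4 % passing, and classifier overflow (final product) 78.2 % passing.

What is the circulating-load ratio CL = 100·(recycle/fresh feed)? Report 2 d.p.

Mass balance on the −75 µm fraction:
(1+r)·d = r·u + o ⇒ r = (o−d)/(d−u)
r = (78.2 − 26.3)/(26.3 − 15.4) = 51.9/10.9 = 4.7615
CL = 100·r = 476.15 %

CL = 476.15 %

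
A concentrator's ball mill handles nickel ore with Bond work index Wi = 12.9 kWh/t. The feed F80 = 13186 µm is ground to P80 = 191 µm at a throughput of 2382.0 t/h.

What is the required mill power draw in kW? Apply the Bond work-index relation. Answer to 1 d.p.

P = 19557.9 kW

W_Bond = 10·Wi·(1/√P₈₀ − 1/√F₈₀)
W = 10·12.9·(1/√191 − 1/√13186) = 10·12.9·(0.063649) = 8.2107 kWh/t
P_mill = W·ṁ = 8.2107·2382.0 = 19557.9 kW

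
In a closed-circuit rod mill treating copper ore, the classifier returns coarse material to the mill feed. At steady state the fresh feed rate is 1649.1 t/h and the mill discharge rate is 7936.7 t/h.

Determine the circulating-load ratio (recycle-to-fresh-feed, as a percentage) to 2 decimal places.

Discharge = new feed + return, hence
R = M − F = 7936.7 − 1649.1 = 6287.6 t/h
CL = 100·R/F = 100·6287.6/1649.1 = 381.27 %

CL = 381.27 %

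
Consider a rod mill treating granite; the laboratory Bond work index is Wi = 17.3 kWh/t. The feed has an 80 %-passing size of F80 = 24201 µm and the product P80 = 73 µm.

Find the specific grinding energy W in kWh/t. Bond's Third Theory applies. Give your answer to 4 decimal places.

W = 19.1361 kWh/t

W = 10 Wi (P80^-0.5 − F80^-0.5)
1/√73 = 0.117041;  1/√24201 = 0.006428
W = 10·17.3·(0.117041 − 0.006428) = 19.1361 kWh/t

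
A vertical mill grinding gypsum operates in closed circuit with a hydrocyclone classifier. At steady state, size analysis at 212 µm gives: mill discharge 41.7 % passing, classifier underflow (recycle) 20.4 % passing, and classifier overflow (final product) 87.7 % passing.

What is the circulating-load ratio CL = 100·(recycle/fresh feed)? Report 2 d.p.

CL = 215.96 %

Two-product formula at 212 µm:
(1+r)·d = r·u + o ⇒ r = (o−d)/(d−u)
r = (87.7 − 41.7)/(41.7 − 20.4) = 46.0/21.3 = 2.1596
CL = 100·r = 215.96 %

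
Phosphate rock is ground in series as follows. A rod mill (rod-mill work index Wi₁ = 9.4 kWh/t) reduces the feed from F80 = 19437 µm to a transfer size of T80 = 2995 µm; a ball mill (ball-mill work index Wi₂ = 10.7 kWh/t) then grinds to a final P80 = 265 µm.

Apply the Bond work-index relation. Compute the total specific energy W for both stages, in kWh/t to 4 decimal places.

W_Bond = 10·Wi·(1/√P₈₀ − 1/√F₈₀)
Stage 1 (19437→2995 µm, Wi₁=9.4): W₁ = 10·9.4·(0.018273 − 0.007173) = 1.0434 kWh/t
Stage 2 (2995→265 µm, Wi₂=10.7): W₂ = 10·10.7·(0.061430 − 0.018273) = 4.6178 kWh/t
W = W₁ + W₂ = 1.0434 + 4.6178 = 5.6612 kWh/t

W = 5.6612 kWh/t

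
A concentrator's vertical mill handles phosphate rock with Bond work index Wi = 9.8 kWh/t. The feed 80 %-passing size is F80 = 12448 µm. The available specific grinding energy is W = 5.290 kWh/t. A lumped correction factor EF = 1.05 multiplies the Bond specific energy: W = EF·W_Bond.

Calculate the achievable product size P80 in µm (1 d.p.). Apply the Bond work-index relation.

W_Bond = 10·Wi·(1/√P₈₀ − 1/√F₈₀)
W_Bond = W / EF = 5.290 / 1.05 = 5.0381 kWh/t
⇒ 1/√P80 = W_Bond/(10 Wi) + 1/√F80
  = 5.0381/(10·9.8) + 1/√12448 = 0.051409 + 0.008963 = 0.060372
P80 = (1/0.060372)² = 16.5640² = 274.36 µm

P80 = 274.4 µm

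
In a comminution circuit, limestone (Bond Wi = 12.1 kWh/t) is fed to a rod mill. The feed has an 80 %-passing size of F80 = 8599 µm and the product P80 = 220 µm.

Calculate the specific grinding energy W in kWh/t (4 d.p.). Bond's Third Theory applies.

W = 6.8530 kWh/t

W = 10 Wi / √P80 − 10 Wi / √F80
1/√220 = 0.067420;  1/√8599 = 0.010784
W = 10·12.1·(0.067420 − 0.010784) = 6.8530 kWh/t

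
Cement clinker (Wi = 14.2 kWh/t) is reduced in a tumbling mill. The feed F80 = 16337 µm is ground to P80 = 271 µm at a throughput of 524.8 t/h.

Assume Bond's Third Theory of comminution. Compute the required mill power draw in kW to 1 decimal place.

Bond:  W = 10 Wi (1/√P − 1/√F)
W = 10·14.2·(1/√271 − 1/√16337) = 10·14.2·(0.052922) = 7.5149 kWh/t
Mill draw = 7.5149 × 524.8 = 3943.8 kW

P = 3943.8 kW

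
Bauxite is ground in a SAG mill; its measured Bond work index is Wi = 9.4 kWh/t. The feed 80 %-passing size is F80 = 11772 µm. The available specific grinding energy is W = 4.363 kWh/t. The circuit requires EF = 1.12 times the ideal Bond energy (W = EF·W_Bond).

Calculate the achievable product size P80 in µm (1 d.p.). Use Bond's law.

Bond:  W = 10 Wi (1/√P − 1/√F)
W_Bond = W / EF = 4.363 / 1.12 = 3.8955 kWh/t
P80^(−½) = W_Bond/(10 Wi) + F80^(−½)
  = 3.8955/(10·9.4) + 1/√11772 = 0.041442 + 0.009217 = 0.050659
P80 = (1/0.050659)² = 19.7400² = 389.67 µm

P80 = 389.7 µm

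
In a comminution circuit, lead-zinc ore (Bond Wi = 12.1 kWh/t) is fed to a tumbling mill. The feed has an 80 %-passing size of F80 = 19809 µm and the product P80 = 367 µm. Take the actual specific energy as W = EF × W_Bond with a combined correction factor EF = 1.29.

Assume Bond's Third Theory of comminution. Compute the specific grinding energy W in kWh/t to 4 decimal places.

W = 7.0388 kWh/t

Bond: W = 10·Wi·(1/√P80 − 1/√F80)
1/√367 = 0.052200;  1/√19809 = 0.007105
W = 10·12.1·(0.052200 − 0.007105) = 5.4564 kWh/t
With EF = 1.29: W = 5.4564·1.29 = 7.0388 kWh/t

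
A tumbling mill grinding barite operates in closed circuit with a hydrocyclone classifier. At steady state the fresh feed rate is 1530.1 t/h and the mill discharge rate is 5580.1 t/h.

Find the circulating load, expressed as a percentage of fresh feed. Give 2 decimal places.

Discharge = new feed + return, hence
R = M − F = 5580.1 − 1530.1 = 4050.0 t/h
CL = 100·R/F = 100·4050.0/1530.1 = 264.69 %

CL = 264.69 %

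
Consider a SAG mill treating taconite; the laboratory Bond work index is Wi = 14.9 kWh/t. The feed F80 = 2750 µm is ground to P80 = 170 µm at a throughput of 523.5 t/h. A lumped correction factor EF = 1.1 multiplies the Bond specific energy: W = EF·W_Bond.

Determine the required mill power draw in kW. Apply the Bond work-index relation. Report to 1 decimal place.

Bond: W = 10·Wi·(1/√P80 − 1/√F80)
W = 10·14.9·(1/√170 − 1/√2750) = 10·14.9·(0.057627) = 8.5865 kWh/t
Apply correction: 8.5865 × 1.1 = 9.4451 kWh/t
P = W·T = 9.4451·523.5 = 4944.5 kW

P = 4944.5 kW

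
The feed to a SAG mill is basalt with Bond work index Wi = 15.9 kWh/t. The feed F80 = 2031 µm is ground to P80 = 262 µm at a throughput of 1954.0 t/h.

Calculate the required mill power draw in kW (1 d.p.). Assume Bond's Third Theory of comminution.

W = 10·Wi·(P80^(-½) − F80^(-½))
W = 10·15.9·(1/√262 − 1/√2031) = 10·15.9·(0.039591) = 6.2949 kWh/t
Mill draw = 6.2949 × 1954.0 = 12300.3 kW

P = 12300.3 kW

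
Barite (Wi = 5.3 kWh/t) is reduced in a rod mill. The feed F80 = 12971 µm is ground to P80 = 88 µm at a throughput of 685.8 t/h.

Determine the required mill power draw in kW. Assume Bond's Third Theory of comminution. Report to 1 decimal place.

Bond:  W = 10 Wi (1/√P − 1/√F)
W = 10·5.3·(1/√88 − 1/√12971) = 10·5.3·(0.097820) = 5.1845 kWh/t
P_mill = W·ṁ = 5.1845·685.8 = 3555.5 kW

P = 3555.5 kW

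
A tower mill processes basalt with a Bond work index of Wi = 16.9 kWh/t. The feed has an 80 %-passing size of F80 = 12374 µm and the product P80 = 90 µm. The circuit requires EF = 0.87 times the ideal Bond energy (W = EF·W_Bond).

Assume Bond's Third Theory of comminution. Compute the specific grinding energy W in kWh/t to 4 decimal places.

W = 10 Wi / √P80 − 10 Wi / √F80
1/√90 = 0.105409;  1/√12374 = 0.008990
W = 10·16.9·(0.105409 − 0.008990) = 16.2949 kWh/t
With EF = 0.87: W = 16.2949·0.87 = 14.1766 kWh/t

W = 14.1766 kWh/t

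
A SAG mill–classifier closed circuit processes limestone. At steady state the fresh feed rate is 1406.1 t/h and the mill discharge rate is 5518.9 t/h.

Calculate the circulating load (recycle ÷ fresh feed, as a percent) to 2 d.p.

CL = 292.50 %

Steady state: M = F + R.
R = M − F = 5518.9 − 1406.1 = 4112.8 t/h
CL = 100·R/F = 100·4112.8/1406.1 = 292.50 %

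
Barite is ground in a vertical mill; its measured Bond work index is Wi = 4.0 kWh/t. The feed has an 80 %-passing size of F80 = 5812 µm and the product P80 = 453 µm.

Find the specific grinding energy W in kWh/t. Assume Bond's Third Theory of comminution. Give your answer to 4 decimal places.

W = 10 Wi (P80^-0.5 − F80^-0.5)
1/√453 = 0.046984;  1/√5812 = 0.013117
W = 10·4.0·(0.046984 − 0.013117) = 1.3547 kWh/t

W = 1.3547 kWh/t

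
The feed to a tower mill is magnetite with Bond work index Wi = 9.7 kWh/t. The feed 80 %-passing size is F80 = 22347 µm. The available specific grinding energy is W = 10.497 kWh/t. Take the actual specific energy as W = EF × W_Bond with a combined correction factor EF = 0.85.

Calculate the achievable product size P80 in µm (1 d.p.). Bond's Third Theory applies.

P80 = 55.7 µm

Bond:  W = 10 Wi (1/√P − 1/√F)
W_Bond = W / EF = 10.497 / 0.85 = 12.3494 kWh/t
⇒ 1/√P80 = W_Bond/(10 Wi) + 1/√F80
  = 12.3494/(10·9.7) + 1/√22347 = 0.127314 + 0.006689 = 0.134003
P80 = (1/0.134003)² = 7.4625² = 55.69 µm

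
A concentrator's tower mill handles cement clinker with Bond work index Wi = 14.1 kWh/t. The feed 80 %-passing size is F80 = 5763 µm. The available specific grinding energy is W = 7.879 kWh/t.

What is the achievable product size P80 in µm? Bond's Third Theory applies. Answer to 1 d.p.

Bond:  W = 10 Wi (1/√P − 1/√F)
⇒ 1/√P80 = W/(10 Wi) + 1/√F80
  = 7.8790/(10·14.1) + 1/√5763 = 0.055879 + 0.013173 = 0.069052
P80 = (1/0.069052)² = 14.4818² = 209.72 µm

P80 = 209.7 µm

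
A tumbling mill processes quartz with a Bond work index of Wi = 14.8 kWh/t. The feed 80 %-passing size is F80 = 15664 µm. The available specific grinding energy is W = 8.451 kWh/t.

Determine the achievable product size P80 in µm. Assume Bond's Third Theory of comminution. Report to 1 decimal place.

Bond:  W = 10 Wi (1/√P − 1/√F)
P80^-0.5 = F80^-0.5 + W/(10 Wi)
  = 8.4510/(10·14.8) + 1/√15664 = 0.057101 + 0.007990 = 0.065091
P80 = (1/0.065091)² = 15.3630² = 236.02 µm

P80 = 236.0 µm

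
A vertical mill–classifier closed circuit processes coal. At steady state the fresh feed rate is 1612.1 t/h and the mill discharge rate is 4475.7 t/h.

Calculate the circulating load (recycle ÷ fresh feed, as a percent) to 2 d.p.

CL = 177.63 %

Steady state: M = F + R.
R = M − F = 4475.7 − 1612.1 = 2863.6 t/h
CL = 100·R/F = 100·2863.6/1612.1 = 177.63 %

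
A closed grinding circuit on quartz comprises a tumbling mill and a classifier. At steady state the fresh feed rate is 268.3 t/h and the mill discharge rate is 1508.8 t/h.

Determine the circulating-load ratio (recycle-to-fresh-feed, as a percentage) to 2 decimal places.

CL = 462.36 %

Steady state: M = F + R.
R = M − F = 1508.8 − 268.3 = 1240.5 t/h
CL = 100·R/F = 100·1240.5/268.3 = 462.36 %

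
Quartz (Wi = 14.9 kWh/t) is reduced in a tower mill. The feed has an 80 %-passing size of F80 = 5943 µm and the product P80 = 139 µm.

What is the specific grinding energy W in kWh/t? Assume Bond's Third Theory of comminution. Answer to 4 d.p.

W = 10·Wi·[P80^(−½) − F80^(−½)]
1/√139 = 0.084819;  1/√5943 = 0.012972
W = 10·14.9·(0.084819 − 0.012972) = 10.7052 kWh/t

W = 10.7052 kWh/t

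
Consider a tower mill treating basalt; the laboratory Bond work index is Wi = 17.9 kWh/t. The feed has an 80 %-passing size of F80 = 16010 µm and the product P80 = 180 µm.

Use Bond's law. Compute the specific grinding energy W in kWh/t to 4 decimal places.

W = 10 Wi (P80^-0.5 − F80^-0.5)
1/√180 = 0.074536;  1/√16010 = 0.007903
W = 10·17.9·(0.074536 − 0.007903) = 11.9272 kWh/t

W = 11.9272 kWh/t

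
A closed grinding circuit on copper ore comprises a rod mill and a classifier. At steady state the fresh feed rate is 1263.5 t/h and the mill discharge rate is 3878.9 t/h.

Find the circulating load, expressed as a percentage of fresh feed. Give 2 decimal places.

CL = 207.00 %

M = F + R at steady state, so:
R = M − F = 3878.9 − 1263.5 = 2615.4 t/h
CL = 100·R/F = 100·2615.4/1263.5 = 207.00 %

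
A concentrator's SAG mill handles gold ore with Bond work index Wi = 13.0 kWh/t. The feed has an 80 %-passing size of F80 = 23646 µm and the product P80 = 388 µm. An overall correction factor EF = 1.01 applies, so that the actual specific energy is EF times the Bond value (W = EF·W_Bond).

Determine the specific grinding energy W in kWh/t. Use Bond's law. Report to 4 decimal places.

W = 5.8119 kWh/t

W = 10·Wi·(P80^(-½) − F80^(-½))
1/√388 = 0.050767;  1/√23646 = 0.006503
W = 10·13.0·(0.050767 − 0.006503) = 5.7543 kWh/t
Apply correction: 5.7543 × 1.01 = 5.8119 kWh/t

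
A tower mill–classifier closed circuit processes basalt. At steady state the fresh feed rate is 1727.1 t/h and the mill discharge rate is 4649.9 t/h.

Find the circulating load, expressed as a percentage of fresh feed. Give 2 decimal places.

CL = 169.23 %

Steady state: M = F + R.
R = M − F = 4649.9 − 1727.1 = 2922.8 t/h
CL = 100·R/F = 100·2922.8/1727.1 = 169.23 %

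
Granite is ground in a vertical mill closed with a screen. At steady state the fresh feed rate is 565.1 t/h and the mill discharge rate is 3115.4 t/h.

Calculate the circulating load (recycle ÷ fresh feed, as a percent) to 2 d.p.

Mill node: discharge = fresh + recycle.
R = M − F = 3115.4 − 565.1 = 2550.3 t/h
CL = 100·R/F = 100·2550.3/565.1 = 451.30 %

CL = 451.30 %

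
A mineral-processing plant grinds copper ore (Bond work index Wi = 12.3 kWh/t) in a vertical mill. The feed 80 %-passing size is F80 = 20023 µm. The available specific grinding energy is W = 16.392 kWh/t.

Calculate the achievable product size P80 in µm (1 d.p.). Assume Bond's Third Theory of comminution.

W = 10·Wi·[P80^(−½) − F80^(−½)]
1/√P80 = 1/√F80 + W/(10·Wi)
  = 16.3920/(10·12.3) + 1/√20023 = 0.133268 + 0.007067 = 0.140335
P80 = (1/0.140335)² = 7.1258² = 50.78 µm

P80 = 50.8 µm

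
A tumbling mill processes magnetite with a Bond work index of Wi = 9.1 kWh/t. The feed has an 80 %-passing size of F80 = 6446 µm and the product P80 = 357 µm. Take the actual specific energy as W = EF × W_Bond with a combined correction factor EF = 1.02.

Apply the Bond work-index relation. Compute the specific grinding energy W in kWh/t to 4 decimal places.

W = 10 Wi (P80^-0.5 − F80^-0.5)
1/√357 = 0.052926;  1/√6446 = 0.012455
W = 10·9.1·(0.052926 − 0.012455) = 3.6828 kWh/t
W_actual = 1.02 × 3.6828 = 3.7565 kWh/t

W = 3.7565 kWh/t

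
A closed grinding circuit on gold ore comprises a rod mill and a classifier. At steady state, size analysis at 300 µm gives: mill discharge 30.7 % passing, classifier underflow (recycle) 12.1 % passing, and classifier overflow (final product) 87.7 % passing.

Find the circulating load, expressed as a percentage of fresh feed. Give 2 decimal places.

CL = 306.45 %

Balance %-passing 300 µm (r = R/F):
(1+r)d = ru + o → r = (o−d)/(d−u)
r = (87.7 − 30.7)/(30.7 − 12.1) = 57.0/18.6 = 3.0645
CL = 100·r = 306.45 %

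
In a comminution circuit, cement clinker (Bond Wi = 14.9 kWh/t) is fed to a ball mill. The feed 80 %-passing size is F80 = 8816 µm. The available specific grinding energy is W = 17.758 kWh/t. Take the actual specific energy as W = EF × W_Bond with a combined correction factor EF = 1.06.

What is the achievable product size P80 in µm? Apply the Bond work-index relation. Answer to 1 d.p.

P80 = 66.0 µm

W = 10·Wi·[P80^(−½) − F80^(−½)]
W_Bond = W / EF = 17.758 / 1.06 = 16.7528 kWh/t
⇒ 1/√P80 = W_Bond/(10 Wi) + 1/√F80
  = 16.7528/(10·14.9) + 1/√8816 = 0.112435 + 0.010650 = 0.123085
P80 = (1/0.123085)² = 8.1244² = 66.01 µm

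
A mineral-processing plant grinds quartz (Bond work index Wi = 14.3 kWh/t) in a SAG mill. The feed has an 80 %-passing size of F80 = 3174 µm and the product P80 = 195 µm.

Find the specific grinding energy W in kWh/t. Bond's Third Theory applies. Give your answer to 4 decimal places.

W = 7.7022 kWh/t

Bond: W = 10·Wi·(1/√P80 − 1/√F80)
1/√195 = 0.071611;  1/√3174 = 0.017750
W = 10·14.3·(0.071611 − 0.017750) = 7.7022 kWh/t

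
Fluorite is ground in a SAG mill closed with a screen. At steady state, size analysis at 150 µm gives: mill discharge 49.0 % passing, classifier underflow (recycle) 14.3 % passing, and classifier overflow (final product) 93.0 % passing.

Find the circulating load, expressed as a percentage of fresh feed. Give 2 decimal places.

Mass balance on the −150 µm fraction:
Fd + Rd = Ru + Fo ⇒ R/F = (o−d)/(d−u)
r = (93.0 − 49.0)/(49.0 − 14.3) = 44.0/34.7 = 1.2680
CL = 100·r = 126.80 %

CL = 126.80 %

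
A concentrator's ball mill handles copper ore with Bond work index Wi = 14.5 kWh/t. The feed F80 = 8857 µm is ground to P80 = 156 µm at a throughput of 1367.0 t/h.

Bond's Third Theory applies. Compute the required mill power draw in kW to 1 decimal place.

W = 10 Wi (1/√P80 − 1/√F80)  [Bond]
W = 10·14.5·(1/√156 − 1/√8857) = 10·14.5·(0.069438) = 10.0686 kWh/t
Power = W × throughput = 10.0686 kWh/t × 1367.0 t/h = 13763.7 kW

P = 13763.7 kW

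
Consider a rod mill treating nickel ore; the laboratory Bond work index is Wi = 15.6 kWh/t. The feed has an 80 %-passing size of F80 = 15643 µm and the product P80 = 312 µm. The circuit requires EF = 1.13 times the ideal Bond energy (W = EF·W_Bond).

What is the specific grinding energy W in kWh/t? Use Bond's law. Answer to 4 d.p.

W = 10 Wi (1/√P80 − 1/√F80)  [Bond]
1/√312 = 0.056614;  1/√15643 = 0.007995
W = 10·15.6·(0.056614 − 0.007995) = 7.5845 kWh/t
W_actual = 1.13 × 7.5845 = 8.5705 kWh/t

W = 8.5705 kWh/t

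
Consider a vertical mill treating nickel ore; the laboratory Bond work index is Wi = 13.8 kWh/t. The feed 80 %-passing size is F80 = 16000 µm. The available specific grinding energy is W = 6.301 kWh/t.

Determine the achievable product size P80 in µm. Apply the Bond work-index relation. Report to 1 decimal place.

Bond: W = 10·Wi·(1/√P80 − 1/√F80)
⇒ 1/√P80 = W/(10 Wi) + 1/√F80
  = 6.3010/(10·13.8) + 1/√16000 = 0.045659 + 0.007906 = 0.053565
P80 = (1/0.053565)² = 18.6689² = 348.53 µm

P80 = 348.5 µm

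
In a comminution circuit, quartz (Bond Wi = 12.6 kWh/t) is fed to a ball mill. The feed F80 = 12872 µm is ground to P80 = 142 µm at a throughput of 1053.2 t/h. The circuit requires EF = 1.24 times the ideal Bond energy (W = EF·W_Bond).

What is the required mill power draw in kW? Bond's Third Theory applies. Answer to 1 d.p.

W = 10·Wi·[P80^(−½) − F80^(−½)]
W = 10·12.6·(1/√142 − 1/√12872) = 10·12.6·(0.075104) = 9.4631 kWh/t
Apply correction: 9.4631 × 1.24 = 11.7343 kWh/t
Power = W × throughput = 11.7343 kWh/t × 1053.2 t/h = 12358.5 kW

P = 12358.5 kW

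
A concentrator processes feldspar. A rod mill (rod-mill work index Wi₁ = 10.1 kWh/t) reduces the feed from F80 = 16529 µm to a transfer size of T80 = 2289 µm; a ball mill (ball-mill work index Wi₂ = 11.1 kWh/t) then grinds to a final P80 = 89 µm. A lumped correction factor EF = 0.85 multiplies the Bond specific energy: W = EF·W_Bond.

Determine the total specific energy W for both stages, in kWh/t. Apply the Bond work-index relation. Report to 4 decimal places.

W_Bond = 10·Wi·(1/√P₈₀ − 1/√F₈₀)
Stage 1 (16529→2289 µm, Wi₁=10.1): W₁ = 10·10.1·(0.020901 − 0.007778) = 1.3255 kWh/t
Stage 2 (2289→89 µm, Wi₂=11.1): W₂ = 10·11.1·(0.106000 − 0.020901) = 9.4459 kWh/t
W = W₁ + W₂ = 1.3255 + 9.4459 = 10.7714 kWh/t
Apply correction: 10.7714 × 0.85 = 9.1557 kWh/t

W = 9.1557 kWh/t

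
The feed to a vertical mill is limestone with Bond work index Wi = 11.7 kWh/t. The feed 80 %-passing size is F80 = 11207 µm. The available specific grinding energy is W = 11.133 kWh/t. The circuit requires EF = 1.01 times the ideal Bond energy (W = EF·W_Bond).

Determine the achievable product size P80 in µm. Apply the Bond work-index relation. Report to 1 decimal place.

W = 10 Wi / √P80 − 10 Wi / √F80
W_Bond = W / EF = 11.133 / 1.01 = 11.0228 kWh/t
P80^(−½) = W_Bond/(10 Wi) + F80^(−½)
  = 11.0228/(10·11.7) + 1/√11207 = 0.094212 + 0.009446 = 0.103658
P80 = (1/0.103658)² = 9.6471² = 93.07 µm

P80 = 93.1 µm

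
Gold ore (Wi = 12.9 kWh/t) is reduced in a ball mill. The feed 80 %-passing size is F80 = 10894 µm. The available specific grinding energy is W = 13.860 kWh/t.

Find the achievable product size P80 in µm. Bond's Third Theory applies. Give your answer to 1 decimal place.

W = 10 Wi (P80^-0.5 − F80^-0.5)
1/√P80 = 1/√F80 + W/(10·Wi)
  = 13.8600/(10·12.9) + 1/√10894 = 0.107442 + 0.009581 = 0.117023
P80 = (1/0.117023)² = 8.5453² = 73.02 µm

P80 = 73.0 µm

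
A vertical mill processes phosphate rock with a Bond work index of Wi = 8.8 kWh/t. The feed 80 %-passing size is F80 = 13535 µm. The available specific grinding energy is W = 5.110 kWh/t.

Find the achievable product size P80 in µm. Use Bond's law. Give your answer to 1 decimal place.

P80 = 225.0 µm

W = 10 Wi / √P80 − 10 Wi / √F80
1/√P80 = 1/√F80 + W/(10·Wi)
  = 5.1100/(10·8.8) + 1/√13535 = 0.058068 + 0.008595 = 0.066664
P80 = (1/0.066664)² = 15.0007² = 225.02 µm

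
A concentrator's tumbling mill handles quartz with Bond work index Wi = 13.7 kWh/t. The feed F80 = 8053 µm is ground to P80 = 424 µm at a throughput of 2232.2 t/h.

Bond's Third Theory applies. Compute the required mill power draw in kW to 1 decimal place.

P = 11443.7 kW

W = 10·Wi·[P80^(−½) − F80^(−½)]
W = 10·13.7·(1/√424 − 1/√8053) = 10·13.7·(0.037421) = 5.1267 kWh/t
Power = W × throughput = 5.1267 kWh/t × 2232.2 t/h = 11443.7 kW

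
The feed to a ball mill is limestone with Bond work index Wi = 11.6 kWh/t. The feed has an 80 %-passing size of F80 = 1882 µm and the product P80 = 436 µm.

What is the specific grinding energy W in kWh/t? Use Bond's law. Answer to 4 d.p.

W = 10 Wi (1/√P80 − 1/√F80)  [Bond]
1/√436 = 0.047891;  1/√1882 = 0.023051
W = 10·11.6·(0.047891 − 0.023051) = 2.8815 kWh/t

W = 2.8815 kWh/t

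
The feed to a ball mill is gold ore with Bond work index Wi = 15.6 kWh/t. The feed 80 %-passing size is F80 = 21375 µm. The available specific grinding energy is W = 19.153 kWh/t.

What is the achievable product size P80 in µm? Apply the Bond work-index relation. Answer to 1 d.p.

P80 = 59.5 µm

Bond:  W = 10 Wi (1/√P − 1/√F)
P80^-0.5 = F80^-0.5 + W/(10 Wi)
  = 19.1530/(10·15.6) + 1/√21375 = 0.122776 + 0.006840 = 0.129615
P80 = (1/0.129615)² = 7.7151² = 59.52 µm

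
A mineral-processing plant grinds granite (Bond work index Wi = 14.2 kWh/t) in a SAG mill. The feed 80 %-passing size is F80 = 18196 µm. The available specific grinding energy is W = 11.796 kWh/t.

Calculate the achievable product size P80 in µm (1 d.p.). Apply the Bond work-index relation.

P80 = 122.1 µm

W = 10·Wi·[P80^(−½) − F80^(−½)]
⇒ 1/√P80 = W/(10·Wi) + 1/√F80
  = 11.7960/(10·14.2) + 1/√18196 = 0.083070 + 0.007413 = 0.090484
P80 = (1/0.090484)² = 11.0517² = 122.14 µm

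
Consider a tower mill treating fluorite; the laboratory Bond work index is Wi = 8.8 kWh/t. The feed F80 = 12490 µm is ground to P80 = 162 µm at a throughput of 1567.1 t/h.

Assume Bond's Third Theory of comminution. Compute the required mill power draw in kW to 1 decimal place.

P = 9600.9 kW

W_Bond = 10·Wi·(1/√P₈₀ − 1/√F₈₀)
W = 10·8.8·(1/√162 − 1/√12490) = 10·8.8·(0.069620) = 6.1265 kWh/t
P = W·T = 6.1265·1567.1 = 9600.9 kW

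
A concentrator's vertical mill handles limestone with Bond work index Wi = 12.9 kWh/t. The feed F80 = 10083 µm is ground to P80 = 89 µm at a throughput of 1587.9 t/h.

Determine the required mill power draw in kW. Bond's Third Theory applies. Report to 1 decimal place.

Bond:  W = 10 Wi (1/√P − 1/√F)
W = 10·12.9·(1/√89 − 1/√10083) = 10·12.9·(0.096041) = 12.3893 kWh/t
P = W·T = 12.3893·1587.9 = 19673.0 kW

P = 19673.0 kW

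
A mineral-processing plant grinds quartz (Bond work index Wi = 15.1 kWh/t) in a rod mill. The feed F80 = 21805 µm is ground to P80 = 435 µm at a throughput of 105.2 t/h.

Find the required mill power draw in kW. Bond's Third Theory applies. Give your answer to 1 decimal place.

W = 10 Wi (1/√P80 − 1/√F80)  [Bond]
W = 10·15.1·(1/√435 − 1/√21805) = 10·15.1·(0.041174) = 6.2173 kWh/t
Mill draw = 6.2173 × 105.2 = 654.1 kW

P = 654.1 kW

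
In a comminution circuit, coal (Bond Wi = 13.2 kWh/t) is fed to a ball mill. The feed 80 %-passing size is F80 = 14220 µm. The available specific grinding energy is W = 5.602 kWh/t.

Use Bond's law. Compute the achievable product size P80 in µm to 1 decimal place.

W = 10 Wi (1/√P80 − 1/√F80)  [Bond]
⇒ 1/√P80 = W/(10 Wi) + 1/√F80
  = 5.6020/(10·13.2) + 1/√14220 = 0.042439 + 0.008386 = 0.050825
P80 = (1/0.050825)² = 19.6752² = 387.12 µm

P80 = 387.1 µm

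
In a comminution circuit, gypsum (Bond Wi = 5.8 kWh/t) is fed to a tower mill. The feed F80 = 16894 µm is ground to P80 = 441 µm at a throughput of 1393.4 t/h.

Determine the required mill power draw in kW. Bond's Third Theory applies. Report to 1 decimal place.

P = 3226.7 kW

W = 10 Wi (P80^-0.5 − F80^-0.5)
W = 10·5.8·(1/√441 − 1/√16894) = 10·5.8·(0.039925) = 2.3157 kWh/t
P_mill = W·ṁ = 2.3157·1393.4 = 3226.7 kW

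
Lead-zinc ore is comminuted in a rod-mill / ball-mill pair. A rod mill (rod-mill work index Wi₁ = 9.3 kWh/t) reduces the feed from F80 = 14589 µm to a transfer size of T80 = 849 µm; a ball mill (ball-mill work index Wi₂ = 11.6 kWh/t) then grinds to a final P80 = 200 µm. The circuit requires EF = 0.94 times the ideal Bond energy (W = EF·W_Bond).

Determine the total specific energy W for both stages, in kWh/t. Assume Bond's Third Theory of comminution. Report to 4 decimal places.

W = 10 Wi (P80^-0.5 − F80^-0.5)
Stage 1 (14589→849 µm, Wi₁=9.3): W₁ = 10·9.3·(0.034320 − 0.008279) = 2.4218 kWh/t
Stage 2 (849→200 µm, Wi₂=11.6): W₂ = 10·11.6·(0.070711 − 0.034320) = 4.2213 kWh/t
W = W₁ + W₂ = 2.4218 + 4.2213 = 6.6431 kWh/t
With EF = 0.94: W = 6.6431·0.94 = 6.2445 kWh/t

W = 6.2445 kWh/t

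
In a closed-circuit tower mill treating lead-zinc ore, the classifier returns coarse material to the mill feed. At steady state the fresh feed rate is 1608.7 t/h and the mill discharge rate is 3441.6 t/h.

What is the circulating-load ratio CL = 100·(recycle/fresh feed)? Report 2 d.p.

Mill node: discharge = fresh + recycle.
R = M − F = 3441.6 − 1608.7 = 1832.9 t/h
CL = 100·R/F = 100·1832.9/1608.7 = 113.94 %

CL = 113.94 %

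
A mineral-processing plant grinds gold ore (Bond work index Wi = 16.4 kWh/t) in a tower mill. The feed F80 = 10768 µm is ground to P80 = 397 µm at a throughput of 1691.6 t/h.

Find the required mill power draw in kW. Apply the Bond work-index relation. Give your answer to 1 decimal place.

P = 11250.0 kW

W = 10·Wi·(P80^(-½) − F80^(-½))
W = 10·16.4·(1/√397 − 1/√10768) = 10·16.4·(0.040552) = 6.6505 kWh/t
P_mill = W·ṁ = 6.6505·1691.6 = 11250.0 kW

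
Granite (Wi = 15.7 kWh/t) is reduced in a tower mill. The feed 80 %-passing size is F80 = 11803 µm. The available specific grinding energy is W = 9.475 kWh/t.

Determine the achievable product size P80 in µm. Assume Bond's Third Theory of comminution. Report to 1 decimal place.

P80 = 206.7 µm

Bond:  W = 10 Wi (1/√P − 1/√F)
P80^-0.5 = F80^-0.5 + W/(10 Wi)
  = 9.4750/(10·15.7) + 1/√11803 = 0.060350 + 0.009205 = 0.069555
P80 = (1/0.069555)² = 14.3771² = 206.70 µm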